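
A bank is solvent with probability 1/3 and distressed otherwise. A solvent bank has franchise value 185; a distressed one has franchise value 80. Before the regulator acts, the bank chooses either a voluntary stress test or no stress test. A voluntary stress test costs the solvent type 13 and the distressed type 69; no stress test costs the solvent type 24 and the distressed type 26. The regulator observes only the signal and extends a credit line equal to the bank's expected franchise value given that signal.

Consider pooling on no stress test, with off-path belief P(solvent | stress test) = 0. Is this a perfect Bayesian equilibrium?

Yes

On the equilibrium path (no stress test) the regulator holds the prior 1/3 and pays 1/3·185 + 2/3·80 = 115. Off-path (stress test) belief 0 gives 0·185 + 1·80 = 80.
Solvent: no stress test gives 115 − 24 = 91; stress test gives 80 − 13 = 67. Stays. ✓
Distressed: no stress test gives 115 − 26 = 89; stress test gives 80 − 69 = 11. Stays. ✓
Beliefs are Bayes-consistent on-path and both types best-respond.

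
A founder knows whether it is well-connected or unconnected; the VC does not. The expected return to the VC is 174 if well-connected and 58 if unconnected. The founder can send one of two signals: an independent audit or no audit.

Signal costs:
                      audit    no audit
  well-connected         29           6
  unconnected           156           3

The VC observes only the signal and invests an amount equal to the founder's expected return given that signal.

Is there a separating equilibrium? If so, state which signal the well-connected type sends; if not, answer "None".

Try well-connected → audit, unconnected → no audit:
  Under separation the VC infers type exactly: audit → well-connected (pays 174), no audit → unconnected (pays 58).
  Well-connected: audit gives 174 − 29 = 145; no audit gives 58 − 6 = 52. No deviation. ✓
  Unconnected: no audit gives 58 − 3 = 55; audit gives 174 − 156 = 18. No deviation. ✓
Both hold — the well-connected type sends audit.

audit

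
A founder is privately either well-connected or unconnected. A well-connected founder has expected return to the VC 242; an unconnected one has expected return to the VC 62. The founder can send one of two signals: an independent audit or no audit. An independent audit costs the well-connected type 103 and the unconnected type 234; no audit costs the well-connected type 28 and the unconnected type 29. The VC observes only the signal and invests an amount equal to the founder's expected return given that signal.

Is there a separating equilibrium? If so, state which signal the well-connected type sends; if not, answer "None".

audit

Try well-connected → audit, unconnected → no audit:
  Under separation the VC infers type exactly: audit → well-connected (pays 242), no audit → unconnected (pays 62).
  Well-connected: audit gives 242 − 103 = 139; no audit gives 62 − 28 = 34. No deviation. ✓
  Unconnected: no audit gives 62 − 29 = 33; audit gives 242 − 234 = 8. No deviation. ✓
Both hold — the well-connected type sends audit.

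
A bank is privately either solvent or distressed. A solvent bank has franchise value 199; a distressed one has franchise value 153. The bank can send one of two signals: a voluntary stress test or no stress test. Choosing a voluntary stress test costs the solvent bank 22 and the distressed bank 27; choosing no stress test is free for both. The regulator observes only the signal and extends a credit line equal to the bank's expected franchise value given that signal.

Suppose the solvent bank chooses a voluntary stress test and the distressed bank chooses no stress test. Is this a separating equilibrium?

If types separate, stress test earns payment 199 and no stress test earns 153.
Solvent: stress test gives 199 − 22 = 177; no stress test gives 153 − 0 = 153. No deviation. ✓
Distressed: no stress test gives 153 − 0 = 153; stress test gives 199 − 27 = 172. Would deviate. ✗

No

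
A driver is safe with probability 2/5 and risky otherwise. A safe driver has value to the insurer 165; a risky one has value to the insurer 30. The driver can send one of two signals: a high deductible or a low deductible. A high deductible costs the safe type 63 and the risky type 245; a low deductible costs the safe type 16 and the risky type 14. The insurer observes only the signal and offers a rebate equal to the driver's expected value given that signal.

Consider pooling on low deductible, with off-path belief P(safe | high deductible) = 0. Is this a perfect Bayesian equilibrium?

At the pooled signal (low deductible) the insurer holds the prior 2/5 and pays 2/5·165 + 3/5·30 = 84. Off-path (high deductible) belief 0 gives 0·165 + 1·30 = 30.
Safe: low deductible gives 84 − 16 = 68; high deductible gives 30 − 63 = -33. Stays. ✓
Risky: low deductible gives 84 − 14 = 70; high deductible gives 30 − 245 = -215. Stays. ✓

Yes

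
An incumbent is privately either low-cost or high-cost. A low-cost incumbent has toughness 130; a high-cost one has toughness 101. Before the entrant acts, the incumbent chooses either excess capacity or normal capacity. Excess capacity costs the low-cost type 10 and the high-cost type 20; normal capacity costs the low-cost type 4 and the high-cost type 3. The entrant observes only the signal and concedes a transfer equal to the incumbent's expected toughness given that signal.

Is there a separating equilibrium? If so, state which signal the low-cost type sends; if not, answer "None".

Try low-cost → excess capacity, high-cost → normal capacity:
  If types separate, excess capacity earns payment 130 and normal capacity earns 101.
  Low-cost: excess capacity gives 130 − 10 = 120; normal capacity gives 101 − 4 = 97. No deviation. ✓
  High-cost: normal capacity gives 101 − 3 = 98; excess capacity gives 130 − 20 = 110. Would deviate. ✗
Try low-cost → normal capacity, high-cost → excess capacity:
  If types separate, normal capacity earns payment 130 and excess capacity earns 101.
  Low-cost: normal capacity gives 130 − 4 = 126; excess capacity gives 101 − 10 = 91. No deviation. ✓
  High-cost: excess capacity gives 101 − 20 = 81; normal capacity gives 130 − 3 = 127. Would deviate. ✗
Neither assignment is incentive-compatible.

None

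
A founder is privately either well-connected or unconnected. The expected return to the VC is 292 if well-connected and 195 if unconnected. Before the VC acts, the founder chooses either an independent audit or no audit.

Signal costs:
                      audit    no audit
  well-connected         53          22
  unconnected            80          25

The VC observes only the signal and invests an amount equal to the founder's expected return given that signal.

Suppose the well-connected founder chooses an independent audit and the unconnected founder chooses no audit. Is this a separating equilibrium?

Under separation the VC infers type exactly: audit → well-connected (pays 292), no audit → unconnected (pays 195).
Well-connected: audit gives 292 − 53 = 239; no audit gives 195 − 22 = 173. No deviation. ✓
Unconnected: no audit gives 195 − 25 = 170; audit gives 292 − 80 = 212. Would deviate. ✗

No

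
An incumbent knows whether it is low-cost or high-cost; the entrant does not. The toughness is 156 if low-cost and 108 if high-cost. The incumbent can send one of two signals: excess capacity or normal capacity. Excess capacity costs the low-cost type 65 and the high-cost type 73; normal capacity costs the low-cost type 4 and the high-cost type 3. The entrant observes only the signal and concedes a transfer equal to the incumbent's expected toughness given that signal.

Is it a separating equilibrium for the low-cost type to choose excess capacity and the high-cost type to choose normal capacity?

Under separation the entrant infers type exactly: excess capacity → low-cost (pays 156), normal capacity → high-cost (pays 108).
Low-cost: excess capacity gives 156 − 65 = 91; normal capacity gives 108 − 4 = 104. Would deviate. ✗
High-cost: normal capacity gives 108 − 3 = 105; excess capacity gives 156 − 73 = 83. No deviation. ✓

No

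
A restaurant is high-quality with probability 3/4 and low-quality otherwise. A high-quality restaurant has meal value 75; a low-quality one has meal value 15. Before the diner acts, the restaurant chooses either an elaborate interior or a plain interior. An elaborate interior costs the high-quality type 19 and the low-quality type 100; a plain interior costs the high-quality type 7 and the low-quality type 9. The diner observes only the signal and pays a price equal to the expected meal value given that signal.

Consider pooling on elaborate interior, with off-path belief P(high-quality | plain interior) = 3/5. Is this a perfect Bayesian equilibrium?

No

At the pooled signal (elaborate interior) the diner holds the prior 3/4 and pays 3/4·75 + 1/4·15 = 60. Off-path (plain interior) belief 3/5 gives 3/5·75 + 2/5·15 = 51.
High-quality: elaborate interior gives 60 − 19 = 41; plain interior gives 51 − 7 = 44. Deviates. ✗
Low-quality: elaborate interior gives 60 − 100 = -40; plain interior gives 51 − 9 = 42. Deviates. ✗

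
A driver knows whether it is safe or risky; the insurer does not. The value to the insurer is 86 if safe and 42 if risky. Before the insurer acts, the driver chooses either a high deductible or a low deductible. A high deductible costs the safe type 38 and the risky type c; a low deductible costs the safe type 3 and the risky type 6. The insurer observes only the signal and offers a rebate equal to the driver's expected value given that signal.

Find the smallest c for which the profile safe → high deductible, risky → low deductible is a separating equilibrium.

50

Under separation: high deductible → safe (pays 86); low deductible → risky (pays 42).
Safe: 86 − 38 = 48 ≥ 42 − 3 = 39. Holds regardless of c. ✓
Risky: 42 − 6 ≥ 86 − c, so c ≥ 86 − 36 = 50.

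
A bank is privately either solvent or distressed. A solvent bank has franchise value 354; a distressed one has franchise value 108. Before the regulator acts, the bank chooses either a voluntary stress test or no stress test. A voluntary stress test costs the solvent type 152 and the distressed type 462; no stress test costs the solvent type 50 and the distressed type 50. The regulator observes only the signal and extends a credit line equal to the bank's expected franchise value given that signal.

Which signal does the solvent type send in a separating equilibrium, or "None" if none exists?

Try solvent → stress test, distressed → no stress test:
  Under separation the regulator infers type exactly: stress test → solvent (pays 354), no stress test → distressed (pays 108).
  Solvent: stress test gives 354 − 152 = 202; no stress test gives 108 − 50 = 58. No deviation. ✓
  Distressed: no stress test gives 108 − 50 = 58; stress test gives 354 − 462 = -108. No deviation. ✓
Both hold — the solvent type sends stress test.

stress test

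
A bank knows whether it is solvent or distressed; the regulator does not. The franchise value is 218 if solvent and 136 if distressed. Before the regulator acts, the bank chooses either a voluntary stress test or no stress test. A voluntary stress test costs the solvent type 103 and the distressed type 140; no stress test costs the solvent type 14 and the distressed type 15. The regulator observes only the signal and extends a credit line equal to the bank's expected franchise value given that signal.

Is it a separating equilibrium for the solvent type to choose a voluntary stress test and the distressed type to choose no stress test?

No

If types separate, stress test earns payment 218 and no stress test earns 136.
Solvent: stress test gives 218 − 103 = 115; no stress test gives 136 − 14 = 122. Would deviate. ✗
Distressed: no stress test gives 136 − 15 = 121; stress test gives 218 − 140 = 78. No deviation. ✓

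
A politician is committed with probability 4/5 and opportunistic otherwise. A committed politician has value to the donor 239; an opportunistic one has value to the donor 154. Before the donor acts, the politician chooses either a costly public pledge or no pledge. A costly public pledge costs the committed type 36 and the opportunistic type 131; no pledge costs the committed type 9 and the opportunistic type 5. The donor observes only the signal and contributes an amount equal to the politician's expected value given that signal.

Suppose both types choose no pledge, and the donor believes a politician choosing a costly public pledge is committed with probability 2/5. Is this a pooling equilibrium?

On the equilibrium path (no pledge) the donor holds the prior 4/5 and pays 4/5·239 + 1/5·154 = 222. Off-path (pledge) belief 2/5 gives 2/5·239 + 3/5·154 = 188.
Committed: no pledge gives 222 − 9 = 213; pledge gives 188 − 36 = 152. Stays. ✓
Opportunistic: no pledge gives 222 − 5 = 217; pledge gives 188 − 131 = 57. Stays. ✓
Beliefs are Bayes-consistent on-path and both types best-respond.

Yes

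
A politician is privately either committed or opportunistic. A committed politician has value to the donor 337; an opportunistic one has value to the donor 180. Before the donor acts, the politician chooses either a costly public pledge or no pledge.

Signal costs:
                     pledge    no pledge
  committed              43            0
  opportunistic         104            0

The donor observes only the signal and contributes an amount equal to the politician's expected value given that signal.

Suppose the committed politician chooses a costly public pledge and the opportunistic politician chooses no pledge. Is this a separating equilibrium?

No

If types separate, pledge earns payment 337 and no pledge earns 180.
Committed: pledge gives 337 − 43 = 294; no pledge gives 180 − 0 = 180. No deviation. ✓
Opportunistic: no pledge gives 180 − 0 = 180; pledge gives 337 − 104 = 233. Would deviate. ✗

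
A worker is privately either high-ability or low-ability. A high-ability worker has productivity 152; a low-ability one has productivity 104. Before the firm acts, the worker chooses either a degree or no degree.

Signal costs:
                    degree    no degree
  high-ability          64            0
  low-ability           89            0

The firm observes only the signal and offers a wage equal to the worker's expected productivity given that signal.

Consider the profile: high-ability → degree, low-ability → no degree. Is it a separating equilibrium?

If types separate, degree earns payment 152 and no degree earns 104.
High-ability: degree gives 152 − 64 = 88; no degree gives 104 − 0 = 104. Would deviate. ✗
Low-ability: no degree gives 104 − 0 = 104; degree gives 152 − 89 = 63. No deviation. ✓

No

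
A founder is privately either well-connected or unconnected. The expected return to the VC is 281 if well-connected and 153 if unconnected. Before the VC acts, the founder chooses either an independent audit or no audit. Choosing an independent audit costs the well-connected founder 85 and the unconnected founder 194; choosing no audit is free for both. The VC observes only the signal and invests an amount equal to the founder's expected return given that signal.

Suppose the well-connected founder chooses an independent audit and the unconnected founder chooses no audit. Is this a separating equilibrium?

Yes

If types separate, audit earns payment 281 and no audit earns 153.
Well-connected: audit gives 281 − 85 = 196; no audit gives 153 − 0 = 153. No deviation. ✓
Unconnected: no audit gives 153 − 0 = 153; audit gives 281 − 194 = 87. No deviation. ✓
Both incentive constraints hold.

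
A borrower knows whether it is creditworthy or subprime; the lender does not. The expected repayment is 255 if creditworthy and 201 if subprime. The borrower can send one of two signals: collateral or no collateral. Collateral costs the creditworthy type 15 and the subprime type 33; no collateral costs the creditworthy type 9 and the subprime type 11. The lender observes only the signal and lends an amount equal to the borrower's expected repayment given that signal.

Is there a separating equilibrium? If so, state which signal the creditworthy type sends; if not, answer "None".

None

Try creditworthy → collateral, subprime → no collateral:
  Under separation the lender infers type exactly: collateral → creditworthy (pays 255), no collateral → subprime (pays 201).
  Creditworthy: collateral gives 255 − 15 = 240; no collateral gives 201 − 9 = 192. No deviation. ✓
  Subprime: no collateral gives 201 − 11 = 190; collateral gives 255 − 33 = 222. Would deviate. ✗
Try creditworthy → no collateral, subprime → collateral:
  Under separation the lender infers type exactly: no collateral → creditworthy (pays 255), collateral → subprime (pays 201).
  Creditworthy: no collateral gives 255 − 9 = 246; collateral gives 201 − 15 = 186. No deviation. ✓
  Subprime: collateral gives 201 − 33 = 168; no collateral gives 255 − 11 = 244. Would deviate. ✗
Neither assignment is incentive-compatible.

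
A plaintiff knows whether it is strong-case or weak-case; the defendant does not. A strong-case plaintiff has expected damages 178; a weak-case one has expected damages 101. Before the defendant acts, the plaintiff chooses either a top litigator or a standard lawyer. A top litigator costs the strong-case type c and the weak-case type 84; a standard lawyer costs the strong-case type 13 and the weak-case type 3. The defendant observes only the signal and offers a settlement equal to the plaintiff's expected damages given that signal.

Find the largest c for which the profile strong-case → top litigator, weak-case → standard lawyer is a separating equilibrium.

Under separation: top litigator → strong-case (pays 178); standard lawyer → weak-case (pays 101).
Weak-case: 101 − 3 = 98 ≥ 178 − 84 = 94. Holds regardless of c. ✓
Strong-case: 178 − c ≥ 101 − 13, so c ≤ 178 − 88 = 90.

90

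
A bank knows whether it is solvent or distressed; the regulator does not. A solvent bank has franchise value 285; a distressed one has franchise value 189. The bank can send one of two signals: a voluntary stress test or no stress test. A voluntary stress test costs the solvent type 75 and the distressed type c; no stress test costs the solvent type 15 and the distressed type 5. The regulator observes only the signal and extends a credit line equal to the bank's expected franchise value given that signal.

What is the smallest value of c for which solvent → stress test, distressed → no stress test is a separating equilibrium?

Under separation: stress test → solvent (pays 285); no stress test → distressed (pays 189).
Solvent: 285 − 75 = 210 ≥ 189 − 15 = 174. Holds regardless of c. ✓
Distressed: 189 − 5 ≥ 285 − c, so c ≥ 285 − 184 = 101.

101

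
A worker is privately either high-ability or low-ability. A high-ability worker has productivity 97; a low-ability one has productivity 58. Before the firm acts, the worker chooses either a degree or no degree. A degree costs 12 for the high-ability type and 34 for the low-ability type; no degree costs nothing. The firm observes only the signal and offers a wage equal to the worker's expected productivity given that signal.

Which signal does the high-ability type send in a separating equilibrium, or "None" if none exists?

None

Try high-ability → degree, low-ability → no degree:
  If types separate, degree earns payment 97 and no degree earns 58.
  High-ability: degree gives 97 − 12 = 85; no degree gives 58 − 0 = 58. No deviation. ✓
  Low-ability: no degree gives 58 − 0 = 58; degree gives 97 − 34 = 63. Would deviate. ✗
Try high-ability → no degree, low-ability → degree:
  If types separate, no degree earns payment 97 and degree earns 58.
  High-ability: no degree gives 97 − 0 = 97; degree gives 58 − 12 = 46. No deviation. ✓
  Low-ability: degree gives 58 − 34 = 24; no degree gives 97 − 0 = 97. Would deviate. ✗
Neither assignment is incentive-compatible.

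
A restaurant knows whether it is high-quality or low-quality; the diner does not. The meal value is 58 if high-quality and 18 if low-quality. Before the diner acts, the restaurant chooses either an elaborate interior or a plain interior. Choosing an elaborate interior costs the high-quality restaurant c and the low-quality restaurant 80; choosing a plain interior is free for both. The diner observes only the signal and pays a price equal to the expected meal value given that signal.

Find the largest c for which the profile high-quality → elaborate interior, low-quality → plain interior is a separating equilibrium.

Under separation: elaborate interior → high-quality (pays 58); plain interior → low-quality (pays 18).
Low-quality: 18 − 0 = 18 ≥ 58 − 80 = -22. Holds regardless of c. ✓
High-quality: 58 − c ≥ 18 − 0, so c ≤ 58 − 18 = 40.

40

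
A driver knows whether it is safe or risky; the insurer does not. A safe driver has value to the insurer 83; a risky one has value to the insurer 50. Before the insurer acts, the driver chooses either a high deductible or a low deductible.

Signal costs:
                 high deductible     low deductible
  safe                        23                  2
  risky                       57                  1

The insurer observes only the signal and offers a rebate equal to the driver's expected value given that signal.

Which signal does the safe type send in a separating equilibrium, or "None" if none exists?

high deductible

Try safe → high deductible, risky → low deductible:
  If types separate, high deductible earns payment 83 and low deductible earns 50.
  Safe: high deductible gives 83 − 23 = 60; low deductible gives 50 − 2 = 48. No deviation. ✓
  Risky: low deductible gives 50 − 1 = 49; high deductible gives 83 − 57 = 26. No deviation. ✓
Both hold — the safe type sends high deductible.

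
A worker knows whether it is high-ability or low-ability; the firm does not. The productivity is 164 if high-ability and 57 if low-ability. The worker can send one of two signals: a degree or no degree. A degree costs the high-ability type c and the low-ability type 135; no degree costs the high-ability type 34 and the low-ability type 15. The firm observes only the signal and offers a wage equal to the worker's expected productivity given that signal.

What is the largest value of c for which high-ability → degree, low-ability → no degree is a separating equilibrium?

Under separation: degree → high-ability (pays 164); no degree → low-ability (pays 57).
Low-ability: 57 − 15 = 42 ≥ 164 − 135 = 29. Holds regardless of c. ✓
High-ability: 164 − c ≥ 57 − 34, so c ≤ 164 − 23 = 141.

141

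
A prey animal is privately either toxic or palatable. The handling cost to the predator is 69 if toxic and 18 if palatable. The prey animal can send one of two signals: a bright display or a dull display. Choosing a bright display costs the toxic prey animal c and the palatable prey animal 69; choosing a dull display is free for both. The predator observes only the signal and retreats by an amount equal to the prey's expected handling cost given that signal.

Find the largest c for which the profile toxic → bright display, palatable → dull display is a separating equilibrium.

51

Under separation: bright display → toxic (pays 69); dull display → palatable (pays 18).
Palatable: 18 − 0 = 18 ≥ 69 − 69 = 0. Holds regardless of c. ✓
Toxic: 69 − c ≥ 18 − 0, so c ≤ 69 − 18 = 51.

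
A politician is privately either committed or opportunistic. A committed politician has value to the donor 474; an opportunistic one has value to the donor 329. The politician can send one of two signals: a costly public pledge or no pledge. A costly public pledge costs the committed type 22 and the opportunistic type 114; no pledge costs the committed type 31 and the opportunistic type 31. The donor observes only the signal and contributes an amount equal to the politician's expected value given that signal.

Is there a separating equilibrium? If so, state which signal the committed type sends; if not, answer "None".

None

Try committed → pledge, opportunistic → no pledge:
  If types separate, pledge earns payment 474 and no pledge earns 329.
  Committed: pledge gives 474 − 22 = 452; no pledge gives 329 − 31 = 298. No deviation. ✓
  Opportunistic: no pledge gives 329 − 31 = 298; pledge gives 474 − 114 = 360. Would deviate. ✗
Try committed → no pledge, opportunistic → pledge:
  If types separate, no pledge earns payment 474 and pledge earns 329.
  Committed: no pledge gives 474 − 31 = 443; pledge gives 329 − 22 = 307. No deviation. ✓
  Opportunistic: pledge gives 329 − 114 = 215; no pledge gives 474 − 31 = 443. Would deviate. ✗
Neither assignment is incentive-compatible.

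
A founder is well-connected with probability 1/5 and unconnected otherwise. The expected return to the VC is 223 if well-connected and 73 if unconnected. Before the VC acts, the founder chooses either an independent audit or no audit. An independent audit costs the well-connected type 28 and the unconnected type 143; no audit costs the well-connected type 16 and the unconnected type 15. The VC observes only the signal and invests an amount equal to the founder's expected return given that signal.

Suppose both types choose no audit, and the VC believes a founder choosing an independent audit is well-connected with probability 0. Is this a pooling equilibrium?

Yes

On the equilibrium path (no audit) the VC holds the prior 1/5 and pays 1/5·223 + 4/5·73 = 103. Off-path (audit) belief 0 gives 0·223 + 1·73 = 73.
Well-connected: no audit gives 103 − 16 = 87; audit gives 73 − 28 = 45. Stays. ✓
Unconnected: no audit gives 103 − 15 = 88; audit gives 73 − 143 = -70. Stays. ✓
Beliefs are Bayes-consistent on-path and both types best-respond.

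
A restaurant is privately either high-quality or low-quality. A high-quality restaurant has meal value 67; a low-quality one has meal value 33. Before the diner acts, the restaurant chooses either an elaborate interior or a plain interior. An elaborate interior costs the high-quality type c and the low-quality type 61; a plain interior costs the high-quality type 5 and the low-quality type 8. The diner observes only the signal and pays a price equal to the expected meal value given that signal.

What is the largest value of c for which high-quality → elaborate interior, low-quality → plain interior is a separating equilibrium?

39

Under separation: elaborate interior → high-quality (pays 67); plain interior → low-quality (pays 33).
Low-quality: 33 − 8 = 25 ≥ 67 − 61 = 6. Holds regardless of c. ✓
High-quality: 67 − c ≥ 33 − 5, so c ≤ 67 − 28 = 39.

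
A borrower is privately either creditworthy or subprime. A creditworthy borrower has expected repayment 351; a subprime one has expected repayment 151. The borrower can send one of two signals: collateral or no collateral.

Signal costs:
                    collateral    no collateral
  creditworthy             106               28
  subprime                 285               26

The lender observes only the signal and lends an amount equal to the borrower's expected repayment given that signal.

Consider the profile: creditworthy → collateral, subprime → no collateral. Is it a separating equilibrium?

If types separate, collateral earns payment 351 and no collateral earns 151.
Creditworthy: collateral gives 351 − 106 = 245; no collateral gives 151 − 28 = 123. No deviation. ✓
Subprime: no collateral gives 151 − 26 = 125; collateral gives 351 − 285 = 66. No deviation. ✓
Neither type gains from mimicking the other.

Yes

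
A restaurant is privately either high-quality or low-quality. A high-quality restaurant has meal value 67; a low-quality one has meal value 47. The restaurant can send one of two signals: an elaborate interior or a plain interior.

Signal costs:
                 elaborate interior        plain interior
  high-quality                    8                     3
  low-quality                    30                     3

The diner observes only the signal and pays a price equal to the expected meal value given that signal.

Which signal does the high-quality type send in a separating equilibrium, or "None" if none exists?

elaborate interior

Try high-quality → elaborate interior, low-quality → plain interior:
  If types separate, elaborate interior earns payment 67 and plain interior earns 47.
  High-quality: elaborate interior gives 67 − 8 = 59; plain interior gives 47 − 3 = 44. No deviation. ✓
  Low-quality: plain interior gives 47 − 3 = 44; elaborate interior gives 67 − 30 = 37. No deviation. ✓
Both hold — the high-quality type sends elaborate interior.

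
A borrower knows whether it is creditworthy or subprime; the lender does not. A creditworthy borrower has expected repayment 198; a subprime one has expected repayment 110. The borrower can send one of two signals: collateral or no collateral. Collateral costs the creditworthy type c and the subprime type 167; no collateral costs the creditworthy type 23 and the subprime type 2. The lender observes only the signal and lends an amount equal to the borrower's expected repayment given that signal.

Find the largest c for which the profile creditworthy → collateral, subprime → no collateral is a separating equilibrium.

111

Under separation: collateral → creditworthy (pays 198); no collateral → subprime (pays 110).
Subprime: 110 − 2 = 108 ≥ 198 − 167 = 31. Holds regardless of c. ✓
Creditworthy: 198 − c ≥ 110 − 23, so c ≤ 198 − 87 = 111.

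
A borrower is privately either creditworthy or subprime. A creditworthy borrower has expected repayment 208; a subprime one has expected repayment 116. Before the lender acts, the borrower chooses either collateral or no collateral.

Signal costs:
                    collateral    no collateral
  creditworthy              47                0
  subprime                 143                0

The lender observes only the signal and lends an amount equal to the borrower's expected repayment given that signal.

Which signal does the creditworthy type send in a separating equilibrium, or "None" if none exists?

collateral

Try creditworthy → collateral, subprime → no collateral:
  Under separation the lender infers type exactly: collateral → creditworthy (pays 208), no collateral → subprime (pays 116).
  Creditworthy: collateral gives 208 − 47 = 161; no collateral gives 116 − 0 = 116. No deviation. ✓
  Subprime: no collateral gives 116 − 0 = 116; collateral gives 208 − 143 = 65. No deviation. ✓
Both hold — the creditworthy type sends collateral.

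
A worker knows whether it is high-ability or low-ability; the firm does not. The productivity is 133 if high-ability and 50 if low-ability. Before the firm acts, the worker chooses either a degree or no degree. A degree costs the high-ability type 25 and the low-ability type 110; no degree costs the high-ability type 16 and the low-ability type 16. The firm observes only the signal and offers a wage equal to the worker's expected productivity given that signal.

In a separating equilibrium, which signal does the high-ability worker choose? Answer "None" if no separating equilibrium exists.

Try high-ability → degree, low-ability → no degree:
  If types separate, degree earns payment 133 and no degree earns 50.
  High-ability: degree gives 133 − 25 = 108; no degree gives 50 − 16 = 34. No deviation. ✓
  Low-ability: no degree gives 50 − 16 = 34; degree gives 133 − 110 = 23. No deviation. ✓
Both hold — the high-ability type sends degree.

degree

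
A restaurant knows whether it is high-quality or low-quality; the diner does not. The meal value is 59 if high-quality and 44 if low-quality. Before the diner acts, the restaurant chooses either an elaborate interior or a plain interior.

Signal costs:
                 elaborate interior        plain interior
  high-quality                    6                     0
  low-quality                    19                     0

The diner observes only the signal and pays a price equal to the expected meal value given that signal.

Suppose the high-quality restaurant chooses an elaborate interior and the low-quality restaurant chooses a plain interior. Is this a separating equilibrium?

Yes

Under separation the diner infers type exactly: elaborate interior → high-quality (pays 59), plain interior → low-quality (pays 44).
High-quality: elaborate interior gives 59 − 6 = 53; plain interior gives 44 − 0 = 44. No deviation. ✓
Low-quality: plain interior gives 44 − 0 = 44; elaborate interior gives 59 − 19 = 40. No deviation. ✓
Neither type gains from mimicking the other.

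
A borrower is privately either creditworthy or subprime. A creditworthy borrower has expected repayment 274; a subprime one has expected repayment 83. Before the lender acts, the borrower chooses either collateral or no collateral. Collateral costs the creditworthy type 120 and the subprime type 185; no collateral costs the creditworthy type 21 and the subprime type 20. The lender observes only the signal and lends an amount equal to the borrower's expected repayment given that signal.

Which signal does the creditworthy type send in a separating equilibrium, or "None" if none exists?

None

Try creditworthy → collateral, subprime → no collateral:
  Under separation the lender infers type exactly: collateral → creditworthy (pays 274), no collateral → subprime (pays 83).
  Creditworthy: collateral gives 274 − 120 = 154; no collateral gives 83 − 21 = 62. No deviation. ✓
  Subprime: no collateral gives 83 − 20 = 63; collateral gives 274 − 185 = 89. Would deviate. ✗
Try creditworthy → no collateral, subprime → collateral:
  Under separation the lender infers type exactly: no collateral → creditworthy (pays 274), collateral → subprime (pays 83).
  Creditworthy: no collateral gives 274 − 21 = 253; collateral gives 83 − 120 = -37. No deviation. ✓
  Subprime: collateral gives 83 − 185 = -102; no collateral gives 274 − 20 = 254. Would deviate. ✗
Neither assignment is incentive-compatible.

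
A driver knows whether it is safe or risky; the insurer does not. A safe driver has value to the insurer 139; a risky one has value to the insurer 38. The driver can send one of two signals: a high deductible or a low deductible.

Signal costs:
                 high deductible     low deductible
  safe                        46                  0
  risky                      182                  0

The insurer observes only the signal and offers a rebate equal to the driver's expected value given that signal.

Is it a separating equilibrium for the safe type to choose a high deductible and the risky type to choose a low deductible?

If types separate, high deductible earns payment 139 and low deductible earns 38.
Safe: high deductible gives 139 − 46 = 93; low deductible gives 38 − 0 = 38. No deviation. ✓
Risky: low deductible gives 38 − 0 = 38; high deductible gives 139 − 182 = -43. No deviation. ✓
Both incentive constraints hold.

Yes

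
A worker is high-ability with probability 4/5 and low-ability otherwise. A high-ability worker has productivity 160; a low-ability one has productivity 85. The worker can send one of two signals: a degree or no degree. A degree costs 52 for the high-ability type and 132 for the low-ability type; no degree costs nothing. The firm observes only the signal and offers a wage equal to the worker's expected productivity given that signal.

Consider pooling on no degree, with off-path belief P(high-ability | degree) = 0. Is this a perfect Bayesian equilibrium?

Yes

On the equilibrium path (no degree) the firm holds the prior 4/5 and pays 4/5·160 + 1/5·85 = 145. Off-path (degree) belief 0 gives 0·160 + 1·85 = 85.
High-ability: no degree gives 145 − 0 = 145; degree gives 85 − 52 = 33. Stays. ✓
Low-ability: no degree gives 145 − 0 = 145; degree gives 85 − 132 = -47. Stays. ✓
Beliefs are Bayes-consistent on-path and both types best-respond.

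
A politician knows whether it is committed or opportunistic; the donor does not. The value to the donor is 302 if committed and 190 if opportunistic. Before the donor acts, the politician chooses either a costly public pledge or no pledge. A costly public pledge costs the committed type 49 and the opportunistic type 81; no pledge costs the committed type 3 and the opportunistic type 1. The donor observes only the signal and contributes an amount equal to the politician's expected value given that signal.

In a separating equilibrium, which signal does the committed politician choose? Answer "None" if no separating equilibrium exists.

Try committed → pledge, opportunistic → no pledge:
  If types separate, pledge earns payment 302 and no pledge earns 190.
  Committed: pledge gives 302 − 49 = 253; no pledge gives 190 − 3 = 187. No deviation. ✓
  Opportunistic: no pledge gives 190 − 1 = 189; pledge gives 302 − 81 = 221. Would deviate. ✗
Try committed → no pledge, opportunistic → pledge:
  If types separate, no pledge earns payment 302 and pledge earns 190.
  Committed: no pledge gives 302 − 3 = 299; pledge gives 190 − 49 = 141. No deviation. ✓
  Opportunistic: pledge gives 190 − 81 = 109; no pledge gives 302 − 1 = 301. Would deviate. ✗
Neither assignment is incentive-compatible.

None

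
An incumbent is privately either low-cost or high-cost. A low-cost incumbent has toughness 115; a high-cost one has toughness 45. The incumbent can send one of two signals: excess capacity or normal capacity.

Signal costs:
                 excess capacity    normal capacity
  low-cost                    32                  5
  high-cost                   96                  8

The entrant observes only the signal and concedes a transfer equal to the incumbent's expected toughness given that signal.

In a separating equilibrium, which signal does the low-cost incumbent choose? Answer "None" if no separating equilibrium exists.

Try low-cost → excess capacity, high-cost → normal capacity:
  Under separation the entrant infers type exactly: excess capacity → low-cost (pays 115), normal capacity → high-cost (pays 45).
  Low-cost: excess capacity gives 115 − 32 = 83; normal capacity gives 45 − 5 = 40. No deviation. ✓
  High-cost: normal capacity gives 45 − 8 = 37; excess capacity gives 115 − 96 = 19. No deviation. ✓
Both hold — the low-cost type sends excess capacity.

excess capacity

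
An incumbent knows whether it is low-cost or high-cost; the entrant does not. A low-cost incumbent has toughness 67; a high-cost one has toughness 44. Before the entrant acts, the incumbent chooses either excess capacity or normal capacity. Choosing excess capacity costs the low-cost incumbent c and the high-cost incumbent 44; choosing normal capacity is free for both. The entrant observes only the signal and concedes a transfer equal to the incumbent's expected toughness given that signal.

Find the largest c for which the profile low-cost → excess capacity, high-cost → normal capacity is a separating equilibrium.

23

Under separation: excess capacity → low-cost (pays 67); normal capacity → high-cost (pays 44).
High-cost: 44 − 0 = 44 ≥ 67 − 44 = 23. Holds regardless of c. ✓
Low-cost: 67 − c ≥ 44 − 0, so c ≤ 67 − 44 = 23.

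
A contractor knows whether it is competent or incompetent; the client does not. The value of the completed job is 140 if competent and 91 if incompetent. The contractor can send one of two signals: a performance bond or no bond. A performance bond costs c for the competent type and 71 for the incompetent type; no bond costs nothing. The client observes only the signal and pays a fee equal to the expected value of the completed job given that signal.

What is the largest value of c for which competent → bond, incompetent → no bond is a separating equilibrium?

Under separation: bond → competent (pays 140); no bond → incompetent (pays 91).
Incompetent: 91 − 0 = 91 ≥ 140 − 71 = 69. Holds regardless of c. ✓
Competent: 140 − c ≥ 91 − 0, so c ≤ 140 − 91 = 49.

49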